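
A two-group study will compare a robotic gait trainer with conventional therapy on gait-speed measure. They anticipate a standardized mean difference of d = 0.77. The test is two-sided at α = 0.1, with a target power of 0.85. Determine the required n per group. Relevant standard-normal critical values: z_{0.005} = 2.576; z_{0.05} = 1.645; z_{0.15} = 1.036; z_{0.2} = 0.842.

n = 25 per group

For two independent groups with equal n: n = 2·((z_{α/2} + z_β) / d)².
z_{α/2} + z_β = 1.645 + 1.036 = 2.681.
n = 2 × (2.681 / 0.77)² = 2 × 3.482² = 2 × 12.12 = 24.2.
Round up to the next whole participant.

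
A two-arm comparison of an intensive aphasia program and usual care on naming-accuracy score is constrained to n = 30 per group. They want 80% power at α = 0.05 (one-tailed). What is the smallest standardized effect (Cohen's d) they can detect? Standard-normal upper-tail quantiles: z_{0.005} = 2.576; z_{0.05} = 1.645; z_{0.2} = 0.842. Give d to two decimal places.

d_min ≈ 0.64

For two independent groups of n = 30 each: d_min = (z_{α} + z_β)·√(2/n).
z-sum = 1.645 + 0.842 = 2.487.
d_min = 2.487 × √(2/30) = 2.487 × 0.2582 = 0.642.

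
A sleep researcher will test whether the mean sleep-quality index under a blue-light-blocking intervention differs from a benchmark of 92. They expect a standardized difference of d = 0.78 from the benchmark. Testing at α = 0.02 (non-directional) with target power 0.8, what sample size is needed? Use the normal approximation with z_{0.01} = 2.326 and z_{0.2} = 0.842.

For a one-sample test: n = ((z_{α/2} + z_β) / d)².
z_{α/2} + z_β = 2.326 + 0.842 = 3.168.
n = (3.168 / 0.78)² = 4.062² = 16.50.
Round up.

n = 17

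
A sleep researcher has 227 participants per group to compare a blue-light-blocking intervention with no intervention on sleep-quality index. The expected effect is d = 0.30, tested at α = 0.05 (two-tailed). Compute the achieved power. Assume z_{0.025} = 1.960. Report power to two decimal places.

For two equal groups, power = Φ(d·√(n/2) − z_{α/2}).
d·√(n/2) = 0.30 × √(227/2) = 0.30 × 10.654 = 3.196.
z_β = 3.196 − 1.960 = 1.236.
Power = Φ(1.236) = 0.892.

power ≈ 0.89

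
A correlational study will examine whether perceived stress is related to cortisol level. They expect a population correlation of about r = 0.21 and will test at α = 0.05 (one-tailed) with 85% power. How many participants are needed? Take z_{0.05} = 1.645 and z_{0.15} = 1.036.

n = 162

Fisher's z: C = ½·ln((1+r)/(1−r)) = ½·ln(1.5316) = 0.2132.
n = ((z_{α} + z_β)/C)² + 3.
(1.645 + 1.036) / 0.2132 = 2.681 / 0.2132 = 12.575.
n = 12.575² + 3 = 158.13 + 3 = 161.1.
Round up.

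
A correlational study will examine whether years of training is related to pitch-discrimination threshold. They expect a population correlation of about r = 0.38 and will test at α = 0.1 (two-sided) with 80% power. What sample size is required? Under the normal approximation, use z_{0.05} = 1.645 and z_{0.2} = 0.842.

n = 42

Fisher's z: C = ½·ln((1+r)/(1−r)) = ½·ln(2.2258) = 0.4001.
n = ((z_{α/2} + z_β)/C)² + 3.
(1.645 + 0.842) / 0.4001 = 2.487 / 0.4001 = 6.216.
n = 6.216² + 3 = 38.64 + 3 = 41.6.
Round up.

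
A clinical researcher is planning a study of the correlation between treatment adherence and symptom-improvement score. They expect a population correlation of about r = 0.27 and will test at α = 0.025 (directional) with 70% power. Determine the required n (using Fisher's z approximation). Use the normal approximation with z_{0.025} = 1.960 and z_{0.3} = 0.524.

Fisher's z: C = ½·ln((1+r)/(1−r)) = ½·ln(1.7397) = 0.2769.
n = ((z_{α} + z_β)/C)² + 3.
(1.960 + 0.524) / 0.2769 = 2.484 / 0.2769 = 8.971.
n = 8.971² + 3 = 80.47 + 3 = 83.5.
Round up.

n = 84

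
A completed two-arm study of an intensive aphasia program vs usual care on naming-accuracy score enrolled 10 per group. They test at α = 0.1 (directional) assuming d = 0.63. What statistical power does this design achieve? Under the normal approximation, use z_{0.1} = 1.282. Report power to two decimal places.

For two equal groups, power = Φ(d·√(n/2) − z_{α}).
d·√(n/2) = 0.63 × √(10/2) = 0.63 × 2.236 = 1.409.
z_β = 1.409 − 1.282 = 0.127.
Power = Φ(0.127) = 0.550.

power ≈ 0.55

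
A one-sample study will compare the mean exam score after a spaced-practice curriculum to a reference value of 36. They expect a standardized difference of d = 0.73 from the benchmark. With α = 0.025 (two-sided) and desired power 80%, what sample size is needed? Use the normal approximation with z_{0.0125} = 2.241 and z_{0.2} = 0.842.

n = 18

For a one-sample test: n = ((z_{α/2} + z_β) / d)².
z_{α/2} + z_β = 2.241 + 0.842 = 3.083.
n = (3.083 / 0.73)² = 4.223² = 17.84.
Round up.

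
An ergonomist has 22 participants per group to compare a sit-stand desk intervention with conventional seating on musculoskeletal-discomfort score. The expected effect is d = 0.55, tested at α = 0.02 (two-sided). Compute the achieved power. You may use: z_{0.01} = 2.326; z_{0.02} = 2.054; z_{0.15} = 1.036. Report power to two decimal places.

For two equal groups, power = Φ(d·√(n/2) − z_{α/2}).
d·√(n/2) = 0.55 × √(22/2) = 0.55 × 3.317 = 1.824.
z_β = 1.824 − 2.326 = -0.502.
Power = Φ(-0.502) = 0.308.

power ≈ 0.31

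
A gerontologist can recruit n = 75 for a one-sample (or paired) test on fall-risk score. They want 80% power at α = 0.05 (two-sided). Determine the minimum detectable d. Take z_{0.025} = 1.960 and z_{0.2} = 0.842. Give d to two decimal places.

For a single sample (or paired design) of n = 75: d_min = (z_{α/2} + z_β)/√n.
z-sum = 1.960 + 0.842 = 2.802.
d_min = 2.802 / √75 = 2.802 / 8.660 = 0.324.

d_min ≈ 0.32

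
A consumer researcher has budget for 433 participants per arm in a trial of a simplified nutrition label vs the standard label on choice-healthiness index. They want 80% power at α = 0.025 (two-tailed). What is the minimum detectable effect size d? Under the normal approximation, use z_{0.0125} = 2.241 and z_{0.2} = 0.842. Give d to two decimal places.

d_min ≈ 0.21

For two independent groups of n = 433 each: d_min = (z_{α/2} + z_β)·√(2/n).
z-sum = 2.241 + 0.842 = 3.083.
d_min = 3.083 × √(2/433) = 3.083 × 0.0680 = 0.210.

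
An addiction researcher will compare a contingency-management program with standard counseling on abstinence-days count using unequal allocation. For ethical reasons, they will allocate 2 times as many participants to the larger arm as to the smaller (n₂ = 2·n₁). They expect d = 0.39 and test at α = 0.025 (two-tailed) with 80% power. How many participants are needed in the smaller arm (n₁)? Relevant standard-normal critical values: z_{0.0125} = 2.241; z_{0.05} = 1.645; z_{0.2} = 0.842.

With allocation ratio k = n₂/n₁ = 2, Var(x̄₁−x̄₂) = σ²(1/n₁ + 1/(k·n₁)) = σ²·(k+1)/(k·n₁).
So n₁ = (1 + 1/k)·((z_{α/2} + z_β)/d)² = 1.500 × (3.083/0.39)².
n₁ = 1.500 × 62.49 = 93.7.
Round up: n₁ = 94, giving n₂ = 2 × 94 = 188.

n₁ = 94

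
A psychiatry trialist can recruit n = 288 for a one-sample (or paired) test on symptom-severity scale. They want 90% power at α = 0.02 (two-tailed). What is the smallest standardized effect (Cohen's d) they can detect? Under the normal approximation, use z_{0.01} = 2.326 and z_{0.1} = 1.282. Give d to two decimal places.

For a single sample (or paired design) of n = 288: d_min = (z_{α/2} + z_β)/√n.
z-sum = 2.326 + 1.282 = 3.608.
d_min = 3.608 / √288 = 3.608 / 16.971 = 0.213.

d_min ≈ 0.21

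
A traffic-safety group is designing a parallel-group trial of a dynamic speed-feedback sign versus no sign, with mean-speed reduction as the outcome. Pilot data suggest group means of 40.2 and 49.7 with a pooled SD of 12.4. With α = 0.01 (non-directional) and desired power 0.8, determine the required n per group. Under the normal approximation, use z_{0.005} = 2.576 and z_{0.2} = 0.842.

Cohen's d = |M₁ − M₂| / SD_pooled = |40.2 − 49.7| / 12.4 = 9.5 / 12.4 = 0.766.
For two independent groups with equal n: n = 2·((z_{α/2} + z_β) / d)².
z_{α/2} + z_β = 2.576 + 0.842 = 3.418.
n = 2 × (3.418 / 0.766)² = 2 × 4.462² = 2 × 19.91 = 39.8.
Round up to the next whole participant.

n = 40 per group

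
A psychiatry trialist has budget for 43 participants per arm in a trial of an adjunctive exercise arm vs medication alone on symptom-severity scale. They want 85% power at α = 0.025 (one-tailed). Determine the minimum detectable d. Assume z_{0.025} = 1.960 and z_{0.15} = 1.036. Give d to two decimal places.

For two independent groups of n = 43 each: d_min = (z_{α} + z_β)·√(2/n).
z-sum = 1.960 + 1.036 = 2.996.
d_min = 2.996 × √(2/43) = 2.996 × 0.2157 = 0.646.

d_min ≈ 0.65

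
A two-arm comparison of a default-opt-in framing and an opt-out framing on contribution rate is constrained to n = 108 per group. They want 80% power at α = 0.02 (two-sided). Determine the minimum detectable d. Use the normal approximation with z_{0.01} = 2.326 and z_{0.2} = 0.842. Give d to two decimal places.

d_min ≈ 0.43

For two independent groups of n = 108 each: d_min = (z_{α/2} + z_β)·√(2/n).
z-sum = 2.326 + 0.842 = 3.168.
d_min = 3.168 × √(2/108) = 3.168 × 0.1361 = 0.431.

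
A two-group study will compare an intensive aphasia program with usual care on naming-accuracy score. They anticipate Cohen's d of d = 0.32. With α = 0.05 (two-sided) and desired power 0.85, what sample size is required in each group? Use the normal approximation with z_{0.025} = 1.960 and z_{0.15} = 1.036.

For two independent groups with equal n: n = 2·((z_{α/2} + z_β) / d)².
z_{α/2} + z_β = 1.960 + 1.036 = 2.996.
n = 2 × (2.996 / 0.32)² = 2 × 9.362² = 2 × 87.66 = 175.3.
Round up to the next whole participant.

n = 176 per group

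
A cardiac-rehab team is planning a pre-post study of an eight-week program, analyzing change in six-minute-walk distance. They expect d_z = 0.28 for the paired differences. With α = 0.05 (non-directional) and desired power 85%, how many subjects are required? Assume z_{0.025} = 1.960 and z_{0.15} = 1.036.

n = 115 pairs

For a paired (one-sample on differences) test: n = ((z_{α/2} + z_β) / d)².
z_{α/2} + z_β = 1.960 + 1.036 = 2.996.
n = (2.996 / 0.28)² = 10.700² = 114.49.
Round up.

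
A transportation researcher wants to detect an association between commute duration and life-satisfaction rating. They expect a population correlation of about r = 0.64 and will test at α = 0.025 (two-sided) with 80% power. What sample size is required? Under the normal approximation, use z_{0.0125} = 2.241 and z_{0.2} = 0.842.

Fisher's z: C = ½·ln((1+r)/(1−r)) = ½·ln(4.5556) = 0.7582.
n = ((z_{α/2} + z_β)/C)² + 3.
(2.241 + 0.842) / 0.7582 = 3.083 / 0.7582 = 4.066.
n = 4.066² + 3 = 16.53 + 3 = 19.5.
Round up.

n = 20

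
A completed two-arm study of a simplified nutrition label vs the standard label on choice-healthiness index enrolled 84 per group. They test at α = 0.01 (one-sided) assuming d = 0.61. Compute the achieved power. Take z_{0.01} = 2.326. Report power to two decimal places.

power ≈ 0.95

For two equal groups, power = Φ(d·√(n/2) − z_{α}).
d·√(n/2) = 0.61 × √(84/2) = 0.61 × 6.481 = 3.953.
z_β = 3.953 − 2.326 = 1.627.
Power = Φ(1.627) = 0.948.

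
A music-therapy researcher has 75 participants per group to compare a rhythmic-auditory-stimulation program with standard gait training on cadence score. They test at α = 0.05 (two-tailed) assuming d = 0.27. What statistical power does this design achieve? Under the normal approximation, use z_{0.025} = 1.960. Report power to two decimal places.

For two equal groups, power = Φ(d·√(n/2) − z_{α/2}).
d·√(n/2) = 0.27 × √(75/2) = 0.27 × 6.124 = 1.653.
z_β = 1.653 − 1.960 = -0.307.
Power = Φ(-0.307) = 0.380.

power ≈ 0.38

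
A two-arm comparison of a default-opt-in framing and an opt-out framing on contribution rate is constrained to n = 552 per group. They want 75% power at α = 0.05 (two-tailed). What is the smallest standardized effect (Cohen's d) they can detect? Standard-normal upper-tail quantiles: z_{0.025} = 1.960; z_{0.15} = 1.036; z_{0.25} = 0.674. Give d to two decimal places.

d_min ≈ 0.16

For two independent groups of n = 552 each: d_min = (z_{α/2} + z_β)·√(2/n).
z-sum = 1.960 + 0.674 = 2.634.
d_min = 2.634 × √(2/552) = 2.634 × 0.0602 = 0.159.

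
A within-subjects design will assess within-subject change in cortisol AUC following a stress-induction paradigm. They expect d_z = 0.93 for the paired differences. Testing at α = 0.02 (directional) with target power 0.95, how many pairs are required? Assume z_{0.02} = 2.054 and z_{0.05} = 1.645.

For a paired (one-sample on differences) test: n = ((z_{α} + z_β) / d)².
z_{α} + z_β = 2.054 + 1.645 = 3.699.
n = (3.699 / 0.93)² = 3.977² = 15.82.
Round up.

n = 16 pairs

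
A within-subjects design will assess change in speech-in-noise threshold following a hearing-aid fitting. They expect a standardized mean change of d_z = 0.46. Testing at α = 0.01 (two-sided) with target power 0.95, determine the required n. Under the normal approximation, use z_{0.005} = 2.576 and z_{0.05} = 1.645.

For a paired (one-sample on differences) test: n = ((z_{α/2} + z_β) / d)².
z_{α/2} + z_β = 2.576 + 1.645 = 4.221.
n = (4.221 / 0.46)² = 9.176² = 84.20.
Round up.

n = 85 pairs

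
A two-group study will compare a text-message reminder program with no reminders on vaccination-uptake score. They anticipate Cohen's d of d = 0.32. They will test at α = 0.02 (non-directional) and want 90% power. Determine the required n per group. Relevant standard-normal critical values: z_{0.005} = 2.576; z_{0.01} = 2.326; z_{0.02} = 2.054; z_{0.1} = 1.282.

For two independent groups with equal n: n = 2·((z_{α/2} + z_β) / d)².
z_{α/2} + z_β = 2.326 + 1.282 = 3.608.
n = 2 × (3.608 / 0.32)² = 2 × 11.275² = 2 × 127.13 = 254.3.
Round up to the next whole participant.

n = 255 per group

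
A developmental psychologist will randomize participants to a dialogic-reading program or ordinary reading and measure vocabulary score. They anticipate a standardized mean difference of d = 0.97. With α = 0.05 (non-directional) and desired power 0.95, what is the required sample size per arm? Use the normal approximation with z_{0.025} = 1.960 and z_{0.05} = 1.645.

For two independent groups with equal n: n = 2·((z_{α/2} + z_β) / d)².
z_{α/2} + z_β = 1.960 + 1.645 = 3.605.
n = 2 × (3.605 / 0.97)² = 2 × 3.716² = 2 × 13.81 = 27.6.
Round up to the next whole participant.

n = 28 per group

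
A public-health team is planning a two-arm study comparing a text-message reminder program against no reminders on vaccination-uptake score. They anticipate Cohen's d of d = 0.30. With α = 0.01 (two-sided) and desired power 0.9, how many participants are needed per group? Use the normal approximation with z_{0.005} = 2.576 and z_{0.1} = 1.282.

For two independent groups with equal n: n = 2·((z_{α/2} + z_β) / d)².
z_{α/2} + z_β = 2.576 + 1.282 = 3.858.
n = 2 × (3.858 / 0.30)² = 2 × 12.860² = 2 × 165.38 = 330.8.
Round up to the next whole participant.

n = 331 per group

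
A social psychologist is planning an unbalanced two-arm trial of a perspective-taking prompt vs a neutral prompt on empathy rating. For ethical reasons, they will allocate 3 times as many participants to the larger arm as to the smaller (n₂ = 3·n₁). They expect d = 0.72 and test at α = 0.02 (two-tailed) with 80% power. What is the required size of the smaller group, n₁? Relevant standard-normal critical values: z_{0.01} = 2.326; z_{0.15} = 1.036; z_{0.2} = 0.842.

With allocation ratio k = n₂/n₁ = 3, Var(x̄₁−x̄₂) = σ²(1/n₁ + 1/(k·n₁)) = σ²·(k+1)/(k·n₁).
So n₁ = (1 + 1/k)·((z_{α/2} + z_β)/d)² = 1.333 × (3.168/0.72)².
n₁ = 1.333 × 19.36 = 25.8.
Round up: n₁ = 26, giving n₂ = 3 × 26 = 78.

n₁ = 26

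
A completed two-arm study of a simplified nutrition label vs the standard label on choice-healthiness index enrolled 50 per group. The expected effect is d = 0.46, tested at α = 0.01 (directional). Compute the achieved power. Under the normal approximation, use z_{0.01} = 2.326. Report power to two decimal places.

power ≈ 0.49

For two equal groups, power = Φ(d·√(n/2) − z_{α}).
d·√(n/2) = 0.46 × √(50/2) = 0.46 × 5.000 = 2.300.
z_β = 2.300 − 2.326 = -0.026.
Power = Φ(-0.026) = 0.490.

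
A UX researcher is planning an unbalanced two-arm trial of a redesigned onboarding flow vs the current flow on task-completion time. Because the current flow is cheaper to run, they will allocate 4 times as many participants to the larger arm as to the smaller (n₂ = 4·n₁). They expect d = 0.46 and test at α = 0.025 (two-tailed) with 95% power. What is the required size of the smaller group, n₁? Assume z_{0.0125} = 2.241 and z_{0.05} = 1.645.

n₁ = 90

With allocation ratio k = n₂/n₁ = 4, Var(x̄₁−x̄₂) = σ²(1/n₁ + 1/(k·n₁)) = σ²·(k+1)/(k·n₁).
So n₁ = (1 + 1/k)·((z_{α/2} + z_β)/d)² = 1.250 × (3.886/0.46)².
n₁ = 1.250 × 71.37 = 89.2.
Round up: n₁ = 90, giving n₂ = 4 × 90 = 360.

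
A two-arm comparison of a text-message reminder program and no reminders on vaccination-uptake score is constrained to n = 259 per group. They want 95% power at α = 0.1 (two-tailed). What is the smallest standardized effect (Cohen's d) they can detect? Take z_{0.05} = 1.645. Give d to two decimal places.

d_min ≈ 0.29

For two independent groups of n = 259 each: d_min = (z_{α/2} + z_β)·√(2/n).
z-sum = 1.645 + 1.645 = 3.290.
d_min = 3.290 × √(2/259) = 3.290 × 0.0879 = 0.289.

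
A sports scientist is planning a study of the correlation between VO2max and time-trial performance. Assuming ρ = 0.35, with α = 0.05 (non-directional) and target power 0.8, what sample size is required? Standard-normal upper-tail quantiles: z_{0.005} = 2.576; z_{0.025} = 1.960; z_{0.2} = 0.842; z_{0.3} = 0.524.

Fisher's z: C = ½·ln((1+r)/(1−r)) = ½·ln(2.0769) = 0.3654.
n = ((z_{α/2} + z_β)/C)² + 3.
(1.960 + 0.842) / 0.3654 = 2.802 / 0.3654 = 7.668.
n = 7.668² + 3 = 58.80 + 3 = 61.8.
Round up.

n = 62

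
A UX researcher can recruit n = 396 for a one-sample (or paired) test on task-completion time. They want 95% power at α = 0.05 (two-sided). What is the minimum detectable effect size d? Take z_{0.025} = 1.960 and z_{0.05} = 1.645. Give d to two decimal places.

For a single sample (or paired design) of n = 396: d_min = (z_{α/2} + z_β)/√n.
z-sum = 1.960 + 1.645 = 3.605.
d_min = 3.605 / √396 = 3.605 / 19.900 = 0.181.

d_min ≈ 0.18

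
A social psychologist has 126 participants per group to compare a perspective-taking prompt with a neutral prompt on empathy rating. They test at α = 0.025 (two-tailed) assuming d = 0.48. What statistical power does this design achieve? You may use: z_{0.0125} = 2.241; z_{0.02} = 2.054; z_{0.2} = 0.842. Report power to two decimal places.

For two equal groups, power = Φ(d·√(n/2) − z_{α/2}).
d·√(n/2) = 0.48 × √(126/2) = 0.48 × 7.937 = 3.810.
z_β = 3.810 − 2.241 = 1.569.
Power = Φ(1.569) = 0.942.

power ≈ 0.94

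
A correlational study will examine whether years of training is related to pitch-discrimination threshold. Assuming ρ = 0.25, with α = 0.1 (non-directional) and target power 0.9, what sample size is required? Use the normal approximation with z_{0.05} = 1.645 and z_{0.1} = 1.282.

Fisher's z: C = ½·ln((1+r)/(1−r)) = ½·ln(1.6667) = 0.2554.
n = ((z_{α/2} + z_β)/C)² + 3.
(1.645 + 1.282) / 0.2554 = 2.927 / 0.2554 = 11.460.
n = 11.460² + 3 = 131.34 + 3 = 134.3.
Round up.

n = 135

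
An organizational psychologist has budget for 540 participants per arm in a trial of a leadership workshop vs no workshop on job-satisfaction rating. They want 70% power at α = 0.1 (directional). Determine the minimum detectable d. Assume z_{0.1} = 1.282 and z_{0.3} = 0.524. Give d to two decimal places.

d_min ≈ 0.11

For two independent groups of n = 540 each: d_min = (z_{α} + z_β)·√(2/n).
z-sum = 1.282 + 0.524 = 1.806.
d_min = 1.806 × √(2/540) = 1.806 × 0.0609 = 0.110.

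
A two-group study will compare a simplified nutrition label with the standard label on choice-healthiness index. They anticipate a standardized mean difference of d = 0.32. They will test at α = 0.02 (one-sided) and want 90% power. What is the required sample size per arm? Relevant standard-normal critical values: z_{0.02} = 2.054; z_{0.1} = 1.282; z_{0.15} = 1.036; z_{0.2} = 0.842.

For two independent groups with equal n: n = 2·((z_{α} + z_β) / d)².
z_{α} + z_β = 2.054 + 1.282 = 3.336.
n = 2 × (3.336 / 0.32)² = 2 × 10.425² = 2 × 108.68 = 217.4.
Round up to the next whole participant.

n = 218 per group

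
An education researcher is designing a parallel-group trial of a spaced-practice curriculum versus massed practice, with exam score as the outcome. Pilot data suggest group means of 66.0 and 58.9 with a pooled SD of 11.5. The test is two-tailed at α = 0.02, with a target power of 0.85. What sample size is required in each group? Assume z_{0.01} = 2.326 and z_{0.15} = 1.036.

n = 60 per group

Cohen's d = |M₁ − M₂| / SD_pooled = |66.0 − 58.9| / 11.5 = 7.1 / 11.5 = 0.617.
For two independent groups with equal n: n = 2·((z_{α/2} + z_β) / d)².
z_{α/2} + z_β = 2.326 + 1.036 = 3.362.
n = 2 × (3.362 / 0.617)² = 2 × 5.449² = 2 × 29.69 = 59.4.
Round up to the next whole participant.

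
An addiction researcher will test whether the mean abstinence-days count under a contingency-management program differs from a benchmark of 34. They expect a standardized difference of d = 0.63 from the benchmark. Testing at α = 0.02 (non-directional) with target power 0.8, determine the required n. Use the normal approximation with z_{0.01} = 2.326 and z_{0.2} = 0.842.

n = 26

For a one-sample test: n = ((z_{α/2} + z_β) / d)².
z_{α/2} + z_β = 2.326 + 0.842 = 3.168.
n = (3.168 / 0.63)² = 5.029² = 25.29.
Round up.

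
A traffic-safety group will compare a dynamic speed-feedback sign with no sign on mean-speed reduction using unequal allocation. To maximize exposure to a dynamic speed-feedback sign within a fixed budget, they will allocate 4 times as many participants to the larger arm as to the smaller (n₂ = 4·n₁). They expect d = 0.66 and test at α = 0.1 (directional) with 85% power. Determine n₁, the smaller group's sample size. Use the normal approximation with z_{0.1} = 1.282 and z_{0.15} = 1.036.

With allocation ratio k = n₂/n₁ = 4, Var(x̄₁−x̄₂) = σ²(1/n₁ + 1/(k·n₁)) = σ²·(k+1)/(k·n₁).
So n₁ = (1 + 1/k)·((z_{α} + z_β)/d)² = 1.250 × (2.318/0.66)².
n₁ = 1.250 × 12.33 = 15.4.
Round up: n₁ = 16, giving n₂ = 4 × 16 = 64.

n₁ = 16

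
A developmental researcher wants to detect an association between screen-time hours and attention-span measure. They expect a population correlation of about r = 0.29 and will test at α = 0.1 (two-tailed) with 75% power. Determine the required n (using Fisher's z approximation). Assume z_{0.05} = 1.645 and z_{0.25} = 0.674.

Fisher's z: C = ½·ln((1+r)/(1−r)) = ½·ln(1.8169) = 0.2986.
n = ((z_{α/2} + z_β)/C)² + 3.
(1.645 + 0.674) / 0.2986 = 2.319 / 0.2986 = 7.766.
n = 7.766² + 3 = 60.31 + 3 = 63.3.
Round up.

n = 64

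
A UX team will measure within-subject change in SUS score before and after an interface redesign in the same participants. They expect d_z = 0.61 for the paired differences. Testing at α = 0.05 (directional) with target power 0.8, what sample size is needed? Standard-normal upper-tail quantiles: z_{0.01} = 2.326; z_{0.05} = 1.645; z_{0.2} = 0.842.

n = 17 pairs

For a paired (one-sample on differences) test: n = ((z_{α} + z_β) / d)².
z_{α} + z_β = 1.645 + 0.842 = 2.487.
n = (2.487 / 0.61)² = 4.077² = 16.62.
Round up.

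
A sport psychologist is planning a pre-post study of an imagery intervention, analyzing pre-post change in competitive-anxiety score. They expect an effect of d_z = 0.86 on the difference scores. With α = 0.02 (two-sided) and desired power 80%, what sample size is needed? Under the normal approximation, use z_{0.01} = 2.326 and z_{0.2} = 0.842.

For a paired (one-sample on differences) test: n = ((z_{α/2} + z_β) / d)².
z_{α/2} + z_β = 2.326 + 0.842 = 3.168.
n = (3.168 / 0.86)² = 3.684² = 13.57.
Round up.

n = 14 pairs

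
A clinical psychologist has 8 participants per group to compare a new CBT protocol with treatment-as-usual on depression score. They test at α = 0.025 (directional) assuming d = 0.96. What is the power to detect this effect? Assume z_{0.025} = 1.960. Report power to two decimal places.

For two equal groups, power = Φ(d·√(n/2) − z_{α}).
d·√(n/2) = 0.96 × √(8/2) = 0.96 × 2.000 = 1.920.
z_β = 1.920 − 1.960 = -0.040.
Power = Φ(-0.040) = 0.484.

power ≈ 0.48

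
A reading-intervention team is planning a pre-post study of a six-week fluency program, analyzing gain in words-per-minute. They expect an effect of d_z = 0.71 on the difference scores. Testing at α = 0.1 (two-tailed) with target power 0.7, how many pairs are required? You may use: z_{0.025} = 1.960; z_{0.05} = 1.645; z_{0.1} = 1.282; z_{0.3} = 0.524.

n = 10 pairs

For a paired (one-sample on differences) test: n = ((z_{α/2} + z_β) / d)².
z_{α/2} + z_β = 1.645 + 0.524 = 2.169.
n = (2.169 / 0.71)² = 3.055² = 9.33.
Round up.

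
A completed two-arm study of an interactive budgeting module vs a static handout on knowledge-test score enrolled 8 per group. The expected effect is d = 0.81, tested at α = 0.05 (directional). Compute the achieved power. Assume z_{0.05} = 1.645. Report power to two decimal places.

power ≈ 0.49

For two equal groups, power = Φ(d·√(n/2) − z_{α}).
d·√(n/2) = 0.81 × √(8/2) = 0.81 × 2.000 = 1.620.
z_β = 1.620 − 1.645 = -0.025.
Power = Φ(-0.025) = 0.490.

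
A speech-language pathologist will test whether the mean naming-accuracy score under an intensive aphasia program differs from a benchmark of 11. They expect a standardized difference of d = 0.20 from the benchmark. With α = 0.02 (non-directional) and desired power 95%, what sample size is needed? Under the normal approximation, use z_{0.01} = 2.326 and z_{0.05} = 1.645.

n = 395

For a one-sample test: n = ((z_{α/2} + z_β) / d)².
z_{α/2} + z_β = 2.326 + 1.645 = 3.971.
n = (3.971 / 0.20)² = 19.855² = 394.22.
Round up.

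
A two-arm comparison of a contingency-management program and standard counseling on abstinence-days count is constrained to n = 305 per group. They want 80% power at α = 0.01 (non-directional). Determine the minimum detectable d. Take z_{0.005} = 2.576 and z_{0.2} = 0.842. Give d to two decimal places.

d_min ≈ 0.28

For two independent groups of n = 305 each: d_min = (z_{α/2} + z_β)·√(2/n).
z-sum = 2.576 + 0.842 = 3.418.
d_min = 3.418 × √(2/305) = 3.418 × 0.0810 = 0.277.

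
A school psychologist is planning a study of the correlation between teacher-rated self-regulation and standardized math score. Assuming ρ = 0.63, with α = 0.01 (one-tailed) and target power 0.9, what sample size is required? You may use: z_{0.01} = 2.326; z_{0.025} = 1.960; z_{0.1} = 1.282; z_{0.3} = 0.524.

n = 27

Fisher's z: C = ½·ln((1+r)/(1−r)) = ½·ln(4.4054) = 0.7414.
n = ((z_{α} + z_β)/C)² + 3.
(2.326 + 1.282) / 0.7414 = 3.608 / 0.7414 = 4.866.
n = 4.866² + 3 = 23.68 + 3 = 26.7.
Round up.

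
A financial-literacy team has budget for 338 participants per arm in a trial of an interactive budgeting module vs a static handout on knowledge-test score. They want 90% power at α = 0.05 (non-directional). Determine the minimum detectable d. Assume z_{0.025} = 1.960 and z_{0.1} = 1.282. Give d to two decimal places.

For two independent groups of n = 338 each: d_min = (z_{α/2} + z_β)·√(2/n).
z-sum = 1.960 + 1.282 = 3.242.
d_min = 3.242 × √(2/338) = 3.242 × 0.0769 = 0.249.

d_min ≈ 0.25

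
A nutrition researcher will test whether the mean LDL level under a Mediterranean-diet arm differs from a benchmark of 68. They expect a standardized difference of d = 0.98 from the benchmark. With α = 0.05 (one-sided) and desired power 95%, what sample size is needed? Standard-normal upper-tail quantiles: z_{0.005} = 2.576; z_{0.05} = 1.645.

For a one-sample test: n = ((z_{α} + z_β) / d)².
z_{α} + z_β = 1.645 + 1.645 = 3.290.
n = (3.290 / 0.98)² = 3.357² = 11.27.
Round up.

n = 12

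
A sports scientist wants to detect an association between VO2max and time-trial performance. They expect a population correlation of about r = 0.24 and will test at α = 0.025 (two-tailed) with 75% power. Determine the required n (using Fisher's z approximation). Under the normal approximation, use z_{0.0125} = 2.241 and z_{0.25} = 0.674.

n = 145

Fisher's z: C = ½·ln((1+r)/(1−r)) = ½·ln(1.6316) = 0.2448.
n = ((z_{α/2} + z_β)/C)² + 3.
(2.241 + 0.674) / 0.2448 = 2.915 / 0.2448 = 11.908.
n = 11.908² + 3 = 141.79 + 3 = 144.8.
Round up.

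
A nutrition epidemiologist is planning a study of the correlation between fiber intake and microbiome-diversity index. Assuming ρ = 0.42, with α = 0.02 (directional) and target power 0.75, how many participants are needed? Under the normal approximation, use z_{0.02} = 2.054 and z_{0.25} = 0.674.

n = 41

Fisher's z: C = ½·ln((1+r)/(1−r)) = ½·ln(2.4483) = 0.4477.
n = ((z_{α} + z_β)/C)² + 3.
(2.054 + 0.674) / 0.4477 = 2.728 / 0.4477 = 6.093.
n = 6.093² + 3 = 37.13 + 3 = 40.1.
Round up.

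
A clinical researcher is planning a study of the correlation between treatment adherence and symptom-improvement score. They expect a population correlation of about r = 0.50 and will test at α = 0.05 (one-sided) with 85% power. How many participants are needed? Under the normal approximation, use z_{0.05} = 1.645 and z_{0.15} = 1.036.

Fisher's z: C = ½·ln((1+r)/(1−r)) = ½·ln(3.0000) = 0.5493.
n = ((z_{α} + z_β)/C)² + 3.
(1.645 + 1.036) / 0.5493 = 2.681 / 0.5493 = 4.881.
n = 4.881² + 3 = 23.82 + 3 = 26.8.
Round up.

n = 27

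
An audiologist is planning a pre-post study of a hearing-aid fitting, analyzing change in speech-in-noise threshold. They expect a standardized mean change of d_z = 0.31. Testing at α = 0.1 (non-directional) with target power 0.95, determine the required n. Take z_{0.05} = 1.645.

n = 113 pairs

For a paired (one-sample on differences) test: n = ((z_{α/2} + z_β) / d)².
z_{α/2} + z_β = 1.645 + 1.645 = 3.290.
n = (3.290 / 0.31)² = 10.613² = 112.63.
Round up.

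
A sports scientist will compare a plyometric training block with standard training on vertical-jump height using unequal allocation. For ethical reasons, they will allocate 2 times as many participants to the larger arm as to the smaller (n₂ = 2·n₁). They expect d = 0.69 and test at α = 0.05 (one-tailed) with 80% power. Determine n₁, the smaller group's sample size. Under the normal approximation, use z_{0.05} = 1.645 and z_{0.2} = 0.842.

With allocation ratio k = n₂/n₁ = 2, Var(x̄₁−x̄₂) = σ²(1/n₁ + 1/(k·n₁)) = σ²·(k+1)/(k·n₁).
So n₁ = (1 + 1/k)·((z_{α} + z_β)/d)² = 1.500 × (2.487/0.69)².
n₁ = 1.500 × 12.99 = 19.5.
Round up: n₁ = 20, giving n₂ = 2 × 20 = 40.

n₁ = 20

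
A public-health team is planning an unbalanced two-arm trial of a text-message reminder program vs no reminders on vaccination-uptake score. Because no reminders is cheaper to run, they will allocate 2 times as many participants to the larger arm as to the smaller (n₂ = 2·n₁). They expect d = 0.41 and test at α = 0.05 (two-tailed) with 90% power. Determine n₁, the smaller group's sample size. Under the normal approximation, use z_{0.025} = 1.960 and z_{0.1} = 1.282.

With allocation ratio k = n₂/n₁ = 2, Var(x̄₁−x̄₂) = σ²(1/n₁ + 1/(k·n₁)) = σ²·(k+1)/(k·n₁).
So n₁ = (1 + 1/k)·((z_{α/2} + z_β)/d)² = 1.500 × (3.242/0.41)².
n₁ = 1.500 × 62.53 = 93.8.
Round up: n₁ = 94, giving n₂ = 2 × 94 = 188.

n₁ = 94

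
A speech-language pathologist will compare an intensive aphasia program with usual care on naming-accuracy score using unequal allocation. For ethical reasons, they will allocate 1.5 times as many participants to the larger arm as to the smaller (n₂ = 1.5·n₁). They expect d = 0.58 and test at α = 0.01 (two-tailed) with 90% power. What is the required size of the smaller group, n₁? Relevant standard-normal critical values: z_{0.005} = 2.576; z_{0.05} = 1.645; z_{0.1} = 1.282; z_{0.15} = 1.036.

With allocation ratio k = n₂/n₁ = 1.5, Var(x̄₁−x̄₂) = σ²(1/n₁ + 1/(k·n₁)) = σ²·(k+1)/(k·n₁).
So n₁ = (1 + 1/k)·((z_{α/2} + z_β)/d)² = 1.667 × (3.858/0.58)².
n₁ = 1.667 × 44.25 = 73.7.
Round up: n₁ = 74, giving n₂ = 1.5 × 74 = 111.

n₁ = 74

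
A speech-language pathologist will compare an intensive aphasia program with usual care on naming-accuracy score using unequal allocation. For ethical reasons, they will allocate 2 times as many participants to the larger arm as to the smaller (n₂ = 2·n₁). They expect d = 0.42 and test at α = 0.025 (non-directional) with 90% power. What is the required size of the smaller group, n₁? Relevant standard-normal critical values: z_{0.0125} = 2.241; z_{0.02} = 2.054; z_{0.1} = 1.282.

With allocation ratio k = n₂/n₁ = 2, Var(x̄₁−x̄₂) = σ²(1/n₁ + 1/(k·n₁)) = σ²·(k+1)/(k·n₁).
So n₁ = (1 + 1/k)·((z_{α/2} + z_β)/d)² = 1.500 × (3.523/0.42)².
n₁ = 1.500 × 70.36 = 105.5.
Round up: n₁ = 106, giving n₂ = 2 × 106 = 212.

n₁ = 106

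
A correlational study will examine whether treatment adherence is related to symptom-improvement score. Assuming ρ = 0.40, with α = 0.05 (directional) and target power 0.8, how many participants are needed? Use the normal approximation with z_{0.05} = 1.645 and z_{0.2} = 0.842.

Fisher's z: C = ½·ln((1+r)/(1−r)) = ½·ln(2.3333) = 0.4236.
n = ((z_{α} + z_β)/C)² + 3.
(1.645 + 0.842) / 0.4236 = 2.487 / 0.4236 = 5.871.
n = 5.871² + 3 = 34.47 + 3 = 37.5.
Round up.

n = 38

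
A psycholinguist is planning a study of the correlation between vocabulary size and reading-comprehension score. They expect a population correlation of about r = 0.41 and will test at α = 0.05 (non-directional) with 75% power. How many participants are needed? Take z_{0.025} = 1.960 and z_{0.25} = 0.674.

n = 40

Fisher's z: C = ½·ln((1+r)/(1−r)) = ½·ln(2.3898) = 0.4356.
n = ((z_{α/2} + z_β)/C)² + 3.
(1.960 + 0.674) / 0.4356 = 2.634 / 0.4356 = 6.047.
n = 6.047² + 3 = 36.56 + 3 = 39.6.
Round up.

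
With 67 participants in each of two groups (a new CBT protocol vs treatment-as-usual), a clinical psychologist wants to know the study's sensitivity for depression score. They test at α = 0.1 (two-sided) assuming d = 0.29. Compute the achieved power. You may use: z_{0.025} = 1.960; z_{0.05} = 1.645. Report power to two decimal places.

power ≈ 0.51

For two equal groups, power = Φ(d·√(n/2) − z_{α/2}).
d·√(n/2) = 0.29 × √(67/2) = 0.29 × 5.788 = 1.678.
z_β = 1.678 − 1.645 = 0.033.
Power = Φ(0.033) = 0.513.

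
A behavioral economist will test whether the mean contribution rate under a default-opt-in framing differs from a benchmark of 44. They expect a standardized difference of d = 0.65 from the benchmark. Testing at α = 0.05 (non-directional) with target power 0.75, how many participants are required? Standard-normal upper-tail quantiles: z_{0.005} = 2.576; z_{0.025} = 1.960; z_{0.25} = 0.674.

n = 17

For a one-sample test: n = ((z_{α/2} + z_β) / d)².
z_{α/2} + z_β = 1.960 + 0.674 = 2.634.
n = (2.634 / 0.65)² = 4.052² = 16.42.
Round up.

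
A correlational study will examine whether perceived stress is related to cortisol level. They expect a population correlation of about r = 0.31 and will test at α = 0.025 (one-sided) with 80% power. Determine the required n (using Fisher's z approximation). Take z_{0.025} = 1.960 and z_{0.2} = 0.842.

Fisher's z: C = ½·ln((1+r)/(1−r)) = ½·ln(1.8986) = 0.3205.
n = ((z_{α} + z_β)/C)² + 3.
(1.960 + 0.842) / 0.3205 = 2.802 / 0.3205 = 8.743.
n = 8.743² + 3 = 76.43 + 3 = 79.4.
Round up.

n = 80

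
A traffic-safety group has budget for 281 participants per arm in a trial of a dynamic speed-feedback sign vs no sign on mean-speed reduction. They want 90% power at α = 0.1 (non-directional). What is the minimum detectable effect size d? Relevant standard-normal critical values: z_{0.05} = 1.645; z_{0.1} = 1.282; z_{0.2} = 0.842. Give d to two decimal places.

d_min ≈ 0.25

For two independent groups of n = 281 each: d_min = (z_{α/2} + z_β)·√(2/n).
z-sum = 1.645 + 1.282 = 2.927.
d_min = 2.927 × √(2/281) = 2.927 × 0.0844 = 0.247.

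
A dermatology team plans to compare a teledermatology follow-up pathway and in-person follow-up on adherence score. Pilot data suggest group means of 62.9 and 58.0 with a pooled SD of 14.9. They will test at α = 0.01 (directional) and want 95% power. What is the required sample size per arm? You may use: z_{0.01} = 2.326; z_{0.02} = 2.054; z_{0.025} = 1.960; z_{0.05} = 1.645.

n = 292 per group

Cohen's d = |M₁ − M₂| / SD_pooled = |62.9 − 58.0| / 14.9 = 4.9 / 14.9 = 0.329.
For two independent groups with equal n: n = 2·((z_{α} + z_β) / d)².
z_{α} + z_β = 2.326 + 1.645 = 3.971.
n = 2 × (3.971 / 0.329)² = 2 × 12.070² = 2 × 145.68 = 291.4.
Round up to the next whole participant.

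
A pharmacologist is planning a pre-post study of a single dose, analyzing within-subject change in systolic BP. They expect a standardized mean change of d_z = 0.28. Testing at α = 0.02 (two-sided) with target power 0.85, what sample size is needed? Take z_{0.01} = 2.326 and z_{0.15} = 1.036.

n = 145 pairs

For a paired (one-sample on differences) test: n = ((z_{α/2} + z_β) / d)².
z_{α/2} + z_β = 2.326 + 1.036 = 3.362.
n = (3.362 / 0.28)² = 12.007² = 144.17.
Round up.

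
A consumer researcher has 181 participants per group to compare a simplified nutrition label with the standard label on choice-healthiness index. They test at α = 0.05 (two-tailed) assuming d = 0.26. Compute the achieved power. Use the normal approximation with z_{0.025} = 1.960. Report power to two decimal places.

For two equal groups, power = Φ(d·√(n/2) − z_{α/2}).
d·√(n/2) = 0.26 × √(181/2) = 0.26 × 9.513 = 2.473.
z_β = 2.473 − 1.960 = 0.513.
Power = Φ(0.513) = 0.696.

power ≈ 0.70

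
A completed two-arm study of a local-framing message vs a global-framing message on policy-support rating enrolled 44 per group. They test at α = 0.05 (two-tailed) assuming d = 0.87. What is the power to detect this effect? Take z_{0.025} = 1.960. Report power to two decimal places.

For two equal groups, power = Φ(d·√(n/2) − z_{α/2}).
d·√(n/2) = 0.87 × √(44/2) = 0.87 × 4.690 = 4.081.
z_β = 4.081 − 1.960 = 2.121.
Power = Φ(2.121) = 0.983.

power ≈ 0.98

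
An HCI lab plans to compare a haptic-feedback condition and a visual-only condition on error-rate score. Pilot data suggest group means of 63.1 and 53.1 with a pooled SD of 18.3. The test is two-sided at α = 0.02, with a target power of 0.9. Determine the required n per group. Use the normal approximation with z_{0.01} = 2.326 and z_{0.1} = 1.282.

Cohen's d = |M₁ − M₂| / SD_pooled = |63.1 − 53.1| / 18.3 = 10.0 / 18.3 = 0.546.
For two independent groups with equal n: n = 2·((z_{α/2} + z_β) / d)².
z_{α/2} + z_β = 2.326 + 1.282 = 3.608.
n = 2 × (3.608 / 0.546)² = 2 × 6.608² = 2 × 43.67 = 87.3.
Round up to the next whole participant.

n = 88 per group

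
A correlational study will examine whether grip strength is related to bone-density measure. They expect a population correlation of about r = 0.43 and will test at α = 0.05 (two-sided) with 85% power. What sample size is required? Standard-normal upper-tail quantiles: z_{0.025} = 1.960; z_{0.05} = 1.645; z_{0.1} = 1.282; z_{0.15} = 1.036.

n = 46

Fisher's z: C = ½·ln((1+r)/(1−r)) = ½·ln(2.5088) = 0.4599.
n = ((z_{α/2} + z_β)/C)² + 3.
(1.960 + 1.036) / 0.4599 = 2.996 / 0.4599 = 6.514.
n = 6.514² + 3 = 42.44 + 3 = 45.4.
Round up.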